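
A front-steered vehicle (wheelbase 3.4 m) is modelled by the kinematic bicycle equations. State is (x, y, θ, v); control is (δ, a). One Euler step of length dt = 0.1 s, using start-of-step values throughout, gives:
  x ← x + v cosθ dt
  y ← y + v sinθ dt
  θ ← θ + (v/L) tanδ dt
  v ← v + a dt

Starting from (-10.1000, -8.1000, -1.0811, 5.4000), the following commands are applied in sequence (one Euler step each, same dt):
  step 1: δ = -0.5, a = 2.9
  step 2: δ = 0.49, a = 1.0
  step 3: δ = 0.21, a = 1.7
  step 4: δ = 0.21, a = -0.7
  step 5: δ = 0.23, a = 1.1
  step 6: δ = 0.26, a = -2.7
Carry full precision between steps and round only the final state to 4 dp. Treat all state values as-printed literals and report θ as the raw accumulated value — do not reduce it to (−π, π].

(-8.3910, -11.1151, -0.9174, 5.7300)

after step 1 (δ=-0.5, a=2.9): (-9.846007, -8.576537, -1.167866, 5.690000)
after step 2 (δ=0.49, a=1.0): (-9.622893, -9.099969, -1.078602, 5.790000)
after step 3 (δ=0.21, a=1.7): (-9.349280, -9.610240, -1.042305, 5.960000)
after step 4 (δ=0.21, a=-0.7): (-9.048758, -10.124927, -1.004942, 5.890000)
after step 5 (δ=0.23, a=1.1): (-8.732973, -10.622120, -0.964380, 6.000000)
after step 6 (δ=0.26, a=-2.7): (-8.391017, -11.115138, -0.917435, 5.730000)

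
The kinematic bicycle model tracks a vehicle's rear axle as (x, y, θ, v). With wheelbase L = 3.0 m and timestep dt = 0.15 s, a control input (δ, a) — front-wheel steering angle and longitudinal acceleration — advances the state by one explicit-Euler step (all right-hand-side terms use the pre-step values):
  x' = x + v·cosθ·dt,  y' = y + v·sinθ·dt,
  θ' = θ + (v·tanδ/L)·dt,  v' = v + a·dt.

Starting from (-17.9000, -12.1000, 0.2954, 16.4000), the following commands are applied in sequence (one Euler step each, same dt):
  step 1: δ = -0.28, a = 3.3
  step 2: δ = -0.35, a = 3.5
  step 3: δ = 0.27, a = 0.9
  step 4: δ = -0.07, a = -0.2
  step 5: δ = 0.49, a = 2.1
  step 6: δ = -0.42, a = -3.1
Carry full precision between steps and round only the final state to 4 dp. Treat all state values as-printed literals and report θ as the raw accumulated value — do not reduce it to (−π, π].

after step 1 (δ=-0.28, a=3.3): (-15.546553, -11.383839, 0.059605, 16.895000)
after step 2 (δ=-0.35, a=3.5): (-13.016804, -11.232873, -0.248752, 17.420000)
after step 3 (δ=0.27, a=0.9): (-10.484231, -11.876180, -0.007696, 17.555000)
after step 4 (δ=-0.07, a=-0.2): (-7.851059, -11.896446, -0.069239, 17.525000)
after step 5 (δ=0.49, a=2.1): (-5.228607, -12.078312, 0.398142, 17.840000)
after step 6 (δ=-0.42, a=-3.1): (-2.761917, -11.040810, -0.000200, 17.375000)

(-2.7619, -11.0408, -0.0002, 17.3750)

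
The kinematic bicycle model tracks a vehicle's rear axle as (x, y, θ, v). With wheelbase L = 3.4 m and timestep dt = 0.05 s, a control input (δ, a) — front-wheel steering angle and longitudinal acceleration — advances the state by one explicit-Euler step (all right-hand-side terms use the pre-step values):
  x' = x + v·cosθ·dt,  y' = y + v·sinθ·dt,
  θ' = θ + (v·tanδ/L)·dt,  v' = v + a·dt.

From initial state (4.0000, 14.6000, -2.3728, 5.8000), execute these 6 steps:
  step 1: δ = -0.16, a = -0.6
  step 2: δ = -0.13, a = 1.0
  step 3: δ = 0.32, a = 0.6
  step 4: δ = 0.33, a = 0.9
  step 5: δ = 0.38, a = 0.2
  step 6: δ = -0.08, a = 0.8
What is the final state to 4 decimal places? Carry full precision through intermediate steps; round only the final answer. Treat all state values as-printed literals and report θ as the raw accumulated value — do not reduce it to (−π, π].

(2.7550, 13.3686, -2.3122, 5.9450)

after step 1 (δ=-0.16, a=-0.6): (3.791562, 14.398372, -2.386565, 5.770000)
after step 2 (δ=-0.13, a=1.0): (3.581462, 14.200661, -2.397658, 5.820000)
after step 3 (δ=0.32, a=0.6): (3.367341, 14.003599, -2.369295, 5.850000)
after step 4 (δ=0.33, a=0.9): (3.157820, 13.799497, -2.339828, 5.895000)
after step 5 (δ=0.38, a=0.2): (2.952839, 13.587695, -2.305202, 5.905000)
after step 6 (δ=-0.08, a=0.8): (2.754979, 13.368552, -2.312164, 5.945000)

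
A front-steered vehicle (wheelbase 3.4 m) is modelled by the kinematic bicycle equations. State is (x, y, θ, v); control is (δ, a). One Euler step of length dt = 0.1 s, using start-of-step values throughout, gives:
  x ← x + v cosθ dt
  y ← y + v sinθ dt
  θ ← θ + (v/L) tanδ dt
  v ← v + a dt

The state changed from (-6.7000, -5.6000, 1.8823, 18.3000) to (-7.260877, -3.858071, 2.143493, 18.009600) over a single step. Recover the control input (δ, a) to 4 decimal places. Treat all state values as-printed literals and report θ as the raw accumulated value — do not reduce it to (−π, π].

a = (v'−v)/dt = (-0.290400)/0.1 = -2.9040
Δθ = θ'−θ = 0.261193;  (v·dt/L) = 18.3000·0.1/3.4 = 0.538235
tan δ = Δθ·L/(v·dt) = 0.485277  →  δ = 0.4518

δ = 0.4518, a = -2.9040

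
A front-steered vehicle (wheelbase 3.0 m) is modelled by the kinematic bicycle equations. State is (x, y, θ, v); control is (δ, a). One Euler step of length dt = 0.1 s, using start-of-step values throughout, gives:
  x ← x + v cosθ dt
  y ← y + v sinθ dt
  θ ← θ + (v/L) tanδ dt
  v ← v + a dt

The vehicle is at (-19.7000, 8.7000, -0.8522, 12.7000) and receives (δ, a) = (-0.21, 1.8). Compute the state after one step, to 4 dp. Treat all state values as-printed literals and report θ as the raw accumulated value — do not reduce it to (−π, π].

(-18.8639, 7.7440, -0.9424, 12.8800)

x' = -19.7000 + 12.7000·cos(-0.8522)·0.1 = -18.8639
y' = 8.7000 + 12.7000·sin(-0.8522)·0.1 = 7.7440
θ' = -0.8522 + (12.7000/3.0)·tan(-0.21)·0.1 = -0.9424
v' = 12.7000 + 1.8000·0.1 = 12.8800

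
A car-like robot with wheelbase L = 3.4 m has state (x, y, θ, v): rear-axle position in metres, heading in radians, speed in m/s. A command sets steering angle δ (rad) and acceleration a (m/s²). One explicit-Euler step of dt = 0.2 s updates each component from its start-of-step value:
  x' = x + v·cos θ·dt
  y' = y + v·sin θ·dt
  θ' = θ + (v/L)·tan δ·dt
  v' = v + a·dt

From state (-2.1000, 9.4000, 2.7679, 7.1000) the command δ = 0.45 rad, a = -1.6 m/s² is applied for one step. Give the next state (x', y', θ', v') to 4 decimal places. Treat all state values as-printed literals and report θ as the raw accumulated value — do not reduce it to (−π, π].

x' = -2.1000 + 7.1000·cos(2.7679)·0.2 = -3.4220
y' = 9.4000 + 7.1000·sin(2.7679)·0.2 = 9.9184
θ' = 2.7679 + (7.1000/3.4)·tan(0.45)·0.2 = 2.9696
v' = 7.1000 − 1.6000·0.2 = 6.7800

(-3.4220, 9.9184, 2.9696, 6.7800)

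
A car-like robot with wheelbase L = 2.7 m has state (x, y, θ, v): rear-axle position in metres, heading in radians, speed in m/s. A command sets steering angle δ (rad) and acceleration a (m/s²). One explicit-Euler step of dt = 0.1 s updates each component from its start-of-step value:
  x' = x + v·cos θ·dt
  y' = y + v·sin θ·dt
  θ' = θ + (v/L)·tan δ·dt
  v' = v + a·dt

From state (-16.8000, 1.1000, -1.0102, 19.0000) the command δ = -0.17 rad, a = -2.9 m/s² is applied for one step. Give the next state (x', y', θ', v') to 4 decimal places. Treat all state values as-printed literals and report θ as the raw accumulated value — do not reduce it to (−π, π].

x' = -16.8000 + 19.0000·cos(-1.0102)·0.1 = -15.7898
y' = 1.1000 + 19.0000·sin(-1.0102)·0.1 = -0.5092
θ' = -1.0102 + (19.0000/2.7)·tan(-0.17)·0.1 = -1.1310
v' = 19.0000 − 2.9000·0.1 = 18.7100

(-15.7898, -0.5092, -1.1310, 18.7100)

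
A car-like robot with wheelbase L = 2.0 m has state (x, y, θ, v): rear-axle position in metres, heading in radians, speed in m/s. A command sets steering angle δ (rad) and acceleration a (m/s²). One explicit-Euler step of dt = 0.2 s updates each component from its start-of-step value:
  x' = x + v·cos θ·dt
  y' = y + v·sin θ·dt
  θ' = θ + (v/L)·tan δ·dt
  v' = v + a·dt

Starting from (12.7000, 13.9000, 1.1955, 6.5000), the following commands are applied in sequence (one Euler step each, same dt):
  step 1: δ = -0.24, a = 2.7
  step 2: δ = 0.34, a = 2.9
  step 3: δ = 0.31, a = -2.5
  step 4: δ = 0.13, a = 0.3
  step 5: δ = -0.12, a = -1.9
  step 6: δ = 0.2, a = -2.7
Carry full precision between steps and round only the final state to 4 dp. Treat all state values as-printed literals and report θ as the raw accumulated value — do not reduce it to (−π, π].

(14.3541, 21.9997, 1.6739, 6.2600)

after step 1 (δ=-0.24, a=2.7): (13.176513, 15.109519, 1.036434, 7.040000)
after step 2 (δ=0.34, a=2.9): (13.893596, 16.321235, 1.285465, 7.620000)
after step 3 (δ=0.31, a=-2.5): (14.322565, 17.783617, 1.529554, 7.120000)
after step 4 (δ=0.13, a=0.3): (14.381277, 19.206406, 1.622639, 7.180000)
after step 5 (δ=-0.12, a=-1.9): (14.306863, 20.640477, 1.536063, 6.800000)
after step 6 (δ=0.2, a=-2.7): (14.354090, 21.999656, 1.673906, 6.260000)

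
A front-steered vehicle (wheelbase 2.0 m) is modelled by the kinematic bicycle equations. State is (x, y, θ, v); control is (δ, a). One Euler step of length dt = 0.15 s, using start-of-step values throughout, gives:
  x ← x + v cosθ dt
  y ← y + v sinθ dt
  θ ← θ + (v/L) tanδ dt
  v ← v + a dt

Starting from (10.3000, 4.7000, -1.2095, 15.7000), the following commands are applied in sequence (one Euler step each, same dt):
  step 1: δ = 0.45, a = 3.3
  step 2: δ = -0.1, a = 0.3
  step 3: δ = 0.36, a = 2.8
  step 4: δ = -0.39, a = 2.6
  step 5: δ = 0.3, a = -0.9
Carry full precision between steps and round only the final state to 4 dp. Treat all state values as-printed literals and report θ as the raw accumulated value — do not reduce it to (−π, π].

after step 1 (δ=0.45, a=3.3): (11.132462, 2.497040, -0.640703, 16.195000)
after step 2 (δ=-0.1, a=0.3): (13.079934, 1.044934, -0.762572, 16.240000)
after step 3 (δ=0.36, a=2.8): (14.841312, -0.637813, -0.304113, 16.660000)
after step 4 (δ=-0.39, a=2.6): (17.225641, -1.386131, -0.817726, 17.050000)
after step 5 (δ=0.3, a=-0.9): (18.974669, -3.252065, -0.422162, 16.915000)

(18.9747, -3.2521, -0.4222, 16.9150)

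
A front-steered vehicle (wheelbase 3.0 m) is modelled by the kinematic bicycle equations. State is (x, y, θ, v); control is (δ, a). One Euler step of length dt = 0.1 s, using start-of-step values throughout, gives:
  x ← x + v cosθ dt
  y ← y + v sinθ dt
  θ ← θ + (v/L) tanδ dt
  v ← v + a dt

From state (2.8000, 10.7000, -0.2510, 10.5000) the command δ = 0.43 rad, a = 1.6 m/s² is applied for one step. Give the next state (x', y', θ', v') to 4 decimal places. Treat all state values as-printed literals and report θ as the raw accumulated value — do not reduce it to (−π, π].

(3.8171, 10.4392, -0.0905, 10.6600)

x' = 2.8000 + 10.5000·cos(-0.2510)·0.1 = 3.8171
y' = 10.7000 + 10.5000·sin(-0.2510)·0.1 = 10.4392
θ' = -0.2510 + (10.5000/3.0)·tan(0.43)·0.1 = -0.0905
v' = 10.5000 + 1.6000·0.1 = 10.6600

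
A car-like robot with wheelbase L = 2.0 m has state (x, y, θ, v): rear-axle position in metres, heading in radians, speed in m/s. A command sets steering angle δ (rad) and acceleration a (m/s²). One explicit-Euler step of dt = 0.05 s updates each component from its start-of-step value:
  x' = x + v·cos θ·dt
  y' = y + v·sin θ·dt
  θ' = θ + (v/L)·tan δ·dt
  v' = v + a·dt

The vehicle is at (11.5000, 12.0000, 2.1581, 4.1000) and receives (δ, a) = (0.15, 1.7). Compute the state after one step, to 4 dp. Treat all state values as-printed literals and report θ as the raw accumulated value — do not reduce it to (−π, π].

(11.3864, 12.1706, 2.1736, 4.1850)

x' = 11.5000 + 4.1000·cos(2.1581)·0.05 = 11.3864
y' = 12.0000 + 4.1000·sin(2.1581)·0.05 = 12.1706
θ' = 2.1581 + (4.1000/2.0)·tan(0.15)·0.05 = 2.1736
v' = 4.1000 + 1.7000·0.05 = 4.1850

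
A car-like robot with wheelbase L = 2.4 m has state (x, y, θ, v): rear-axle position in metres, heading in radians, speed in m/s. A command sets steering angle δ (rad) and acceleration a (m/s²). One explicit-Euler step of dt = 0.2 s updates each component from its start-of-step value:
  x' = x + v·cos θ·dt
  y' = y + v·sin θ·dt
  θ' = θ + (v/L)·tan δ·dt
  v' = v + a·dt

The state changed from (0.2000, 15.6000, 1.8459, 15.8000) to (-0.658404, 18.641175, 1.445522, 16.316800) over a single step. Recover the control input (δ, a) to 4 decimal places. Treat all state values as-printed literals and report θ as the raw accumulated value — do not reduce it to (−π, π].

δ = -0.2952, a = 2.5840

a = (v'−v)/dt = (0.516800)/0.2 = 2.5840
Δθ = θ'−θ = -0.400378;  (v·dt/L) = 15.8000·0.2/2.4 = 1.316667
tan δ = Δθ·L/(v·dt) = -0.304085  →  δ = -0.2952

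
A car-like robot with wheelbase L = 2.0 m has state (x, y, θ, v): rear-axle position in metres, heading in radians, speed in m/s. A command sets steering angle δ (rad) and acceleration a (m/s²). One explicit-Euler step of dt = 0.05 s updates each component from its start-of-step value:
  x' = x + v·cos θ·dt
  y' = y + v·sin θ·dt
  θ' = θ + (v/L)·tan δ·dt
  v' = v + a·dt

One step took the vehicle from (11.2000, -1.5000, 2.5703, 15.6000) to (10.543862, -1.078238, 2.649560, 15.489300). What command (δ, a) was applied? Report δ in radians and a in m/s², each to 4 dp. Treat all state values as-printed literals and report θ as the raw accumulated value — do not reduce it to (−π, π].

a = (v'−v)/dt = (-0.110700)/0.05 = -2.2140
Δθ = θ'−θ = 0.079260;  (v·dt/L) = 15.6000·0.05/2.0 = 0.390000
tan δ = Δθ·L/(v·dt) = 0.203231  →  δ = 0.2005

δ = 0.2005, a = -2.2140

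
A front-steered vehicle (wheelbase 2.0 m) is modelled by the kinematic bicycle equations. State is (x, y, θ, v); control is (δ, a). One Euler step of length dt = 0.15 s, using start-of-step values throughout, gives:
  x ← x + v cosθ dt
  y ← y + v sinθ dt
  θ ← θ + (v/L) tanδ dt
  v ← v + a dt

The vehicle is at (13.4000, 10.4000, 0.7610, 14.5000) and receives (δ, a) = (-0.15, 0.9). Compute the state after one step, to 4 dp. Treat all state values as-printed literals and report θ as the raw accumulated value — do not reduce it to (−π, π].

x' = 13.4000 + 14.5000·cos(0.7610)·0.15 = 14.9750
y' = 10.4000 + 14.5000·sin(0.7610)·0.15 = 11.9000
θ' = 0.7610 + (14.5000/2.0)·tan(-0.15)·0.15 = 0.5966
v' = 14.5000 + 0.9000·0.15 = 14.6350

(14.9750, 11.9000, 0.5966, 14.6350)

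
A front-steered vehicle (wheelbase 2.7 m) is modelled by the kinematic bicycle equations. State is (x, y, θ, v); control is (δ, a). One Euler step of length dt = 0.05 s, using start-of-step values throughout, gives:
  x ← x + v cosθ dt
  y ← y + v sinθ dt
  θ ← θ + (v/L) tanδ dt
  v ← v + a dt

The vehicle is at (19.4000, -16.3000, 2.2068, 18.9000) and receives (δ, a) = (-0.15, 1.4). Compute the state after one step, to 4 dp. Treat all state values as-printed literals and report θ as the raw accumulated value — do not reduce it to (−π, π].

x' = 19.4000 + 18.9000·cos(2.2068)·0.05 = 18.8387
y' = -16.3000 + 18.9000·sin(2.2068)·0.05 = -15.5398
θ' = 2.2068 + (18.9000/2.7)·tan(-0.15)·0.05 = 2.1539
v' = 18.9000 + 1.4000·0.05 = 18.9700

(18.8387, -15.5398, 2.1539, 18.9700)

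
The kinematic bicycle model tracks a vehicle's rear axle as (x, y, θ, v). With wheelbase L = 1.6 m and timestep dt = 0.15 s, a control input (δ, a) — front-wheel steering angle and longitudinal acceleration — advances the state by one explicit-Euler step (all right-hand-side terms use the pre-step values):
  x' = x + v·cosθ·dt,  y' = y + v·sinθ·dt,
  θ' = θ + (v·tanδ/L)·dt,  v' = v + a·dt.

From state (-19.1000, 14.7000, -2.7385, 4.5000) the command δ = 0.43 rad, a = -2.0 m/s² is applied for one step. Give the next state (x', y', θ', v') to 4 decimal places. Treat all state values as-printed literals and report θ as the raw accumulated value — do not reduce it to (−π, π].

(-19.7209, 14.4352, -2.5450, 4.2000)

x' = -19.1000 + 4.5000·cos(-2.7385)·0.15 = -19.7209
y' = 14.7000 + 4.5000·sin(-2.7385)·0.15 = 14.4352
θ' = -2.7385 + (4.5000/1.6)·tan(0.43)·0.15 = -2.5450
v' = 4.5000 − 2.0000·0.15 = 4.2000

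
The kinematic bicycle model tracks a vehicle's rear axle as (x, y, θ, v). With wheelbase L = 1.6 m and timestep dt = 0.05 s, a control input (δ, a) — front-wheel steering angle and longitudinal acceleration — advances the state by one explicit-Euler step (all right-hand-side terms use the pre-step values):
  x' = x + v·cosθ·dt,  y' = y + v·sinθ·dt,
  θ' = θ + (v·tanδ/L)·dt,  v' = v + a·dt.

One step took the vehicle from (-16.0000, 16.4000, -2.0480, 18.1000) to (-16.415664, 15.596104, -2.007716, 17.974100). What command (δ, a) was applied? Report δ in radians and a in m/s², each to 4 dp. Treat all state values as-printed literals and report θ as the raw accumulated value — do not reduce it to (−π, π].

a = (v'−v)/dt = (-0.125900)/0.05 = -2.5180
Δθ = θ'−θ = 0.040284;  (v·dt/L) = 18.1000·0.05/1.6 = 0.565625
tan δ = Δθ·L/(v·dt) = 0.071220  →  δ = 0.0711

δ = 0.0711, a = -2.5180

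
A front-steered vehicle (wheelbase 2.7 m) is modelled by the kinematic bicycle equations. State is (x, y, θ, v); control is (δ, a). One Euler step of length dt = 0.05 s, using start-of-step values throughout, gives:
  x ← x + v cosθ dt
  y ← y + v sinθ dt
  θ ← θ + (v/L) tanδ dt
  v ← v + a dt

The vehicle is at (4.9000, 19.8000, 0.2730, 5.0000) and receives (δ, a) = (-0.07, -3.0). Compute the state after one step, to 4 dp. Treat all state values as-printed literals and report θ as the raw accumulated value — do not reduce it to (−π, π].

(5.1407, 19.8674, 0.2665, 4.8500)

x' = 4.9000 + 5.0000·cos(0.2730)·0.05 = 5.1407
y' = 19.8000 + 5.0000·sin(0.2730)·0.05 = 19.8674
θ' = 0.2730 + (5.0000/2.7)·tan(-0.07)·0.05 = 0.2665
v' = 5.0000 − 3.0000·0.05 = 4.8500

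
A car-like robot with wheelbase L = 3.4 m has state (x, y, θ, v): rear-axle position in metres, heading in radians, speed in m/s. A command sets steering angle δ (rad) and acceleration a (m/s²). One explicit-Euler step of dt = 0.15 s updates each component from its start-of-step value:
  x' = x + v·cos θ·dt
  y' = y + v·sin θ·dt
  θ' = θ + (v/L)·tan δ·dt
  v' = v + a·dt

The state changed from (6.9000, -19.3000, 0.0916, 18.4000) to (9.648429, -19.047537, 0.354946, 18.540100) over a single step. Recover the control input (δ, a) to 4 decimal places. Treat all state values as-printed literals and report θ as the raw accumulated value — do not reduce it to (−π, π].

δ = 0.3137, a = 0.9340

a = (v'−v)/dt = (0.140100)/0.15 = 0.9340
Δθ = θ'−θ = 0.263346;  (v·dt/L) = 18.4000·0.15/3.4 = 0.811765
tan δ = Δθ·L/(v·dt) = 0.324412  →  δ = 0.3137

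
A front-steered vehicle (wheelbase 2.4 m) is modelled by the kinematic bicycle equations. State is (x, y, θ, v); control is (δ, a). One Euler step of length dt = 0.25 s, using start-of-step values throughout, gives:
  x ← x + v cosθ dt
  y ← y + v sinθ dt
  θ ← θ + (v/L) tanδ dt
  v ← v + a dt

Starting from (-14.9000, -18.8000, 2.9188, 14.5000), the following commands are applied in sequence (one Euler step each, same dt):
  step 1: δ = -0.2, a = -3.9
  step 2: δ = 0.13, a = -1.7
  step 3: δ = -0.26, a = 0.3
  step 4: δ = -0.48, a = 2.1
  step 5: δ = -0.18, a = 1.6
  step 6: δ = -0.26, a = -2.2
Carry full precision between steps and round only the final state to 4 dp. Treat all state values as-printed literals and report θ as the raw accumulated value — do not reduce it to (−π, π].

after step 1 (δ=-0.2, a=-3.9): (-18.435405, -17.999041, 2.612623, 13.525000)
after step 2 (δ=0.13, a=-1.7): (-21.354532, -16.292715, 2.796813, 13.100000)
after step 3 (δ=-0.26, a=0.3): (-24.436798, -15.185800, 2.433805, 13.175000)
after step 4 (δ=-0.48, a=2.1): (-26.939396, -13.044353, 1.719320, 13.700000)
after step 5 (δ=-0.18, a=1.6): (-27.446223, -9.657061, 1.459635, 14.100000)
after step 6 (δ=-0.26, a=-2.2): (-27.055185, -6.153817, 1.068916, 13.550000)

(-27.0552, -6.1538, 1.0689, 13.5500)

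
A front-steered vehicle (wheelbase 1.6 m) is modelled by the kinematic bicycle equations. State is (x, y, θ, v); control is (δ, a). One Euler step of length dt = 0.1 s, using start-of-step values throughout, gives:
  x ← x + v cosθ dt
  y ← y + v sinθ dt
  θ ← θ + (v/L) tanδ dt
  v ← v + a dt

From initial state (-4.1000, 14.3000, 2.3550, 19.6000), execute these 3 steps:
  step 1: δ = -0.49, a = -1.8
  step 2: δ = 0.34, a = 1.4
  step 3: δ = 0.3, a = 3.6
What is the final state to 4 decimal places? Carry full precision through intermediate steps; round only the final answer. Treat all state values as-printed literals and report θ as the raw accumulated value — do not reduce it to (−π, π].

(-6.7768, 19.2701, 2.5091, 19.9200)

after step 1 (δ=-0.49, a=-1.8): (-5.484273, 15.687584, 1.701600, 19.420000)
after step 2 (δ=0.34, a=1.4): (-5.737569, 17.612994, 2.130948, 19.560000)
after step 3 (δ=0.3, a=3.6): (-6.776820, 19.270068, 2.509111, 19.920000)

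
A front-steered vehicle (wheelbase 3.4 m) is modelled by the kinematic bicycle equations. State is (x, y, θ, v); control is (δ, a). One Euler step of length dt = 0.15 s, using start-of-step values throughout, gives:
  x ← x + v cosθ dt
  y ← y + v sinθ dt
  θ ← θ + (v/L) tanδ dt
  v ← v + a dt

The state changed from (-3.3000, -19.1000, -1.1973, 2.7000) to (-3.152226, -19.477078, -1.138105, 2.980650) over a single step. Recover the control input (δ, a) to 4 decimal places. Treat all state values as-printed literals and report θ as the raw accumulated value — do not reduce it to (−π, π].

δ = 0.4612, a = 1.8710

a = (v'−v)/dt = (0.280650)/0.15 = 1.8710
Δθ = θ'−θ = 0.059195;  (v·dt/L) = 2.7000·0.15/3.4 = 0.119118
tan δ = Δθ·L/(v·dt) = 0.496946  →  δ = 0.4612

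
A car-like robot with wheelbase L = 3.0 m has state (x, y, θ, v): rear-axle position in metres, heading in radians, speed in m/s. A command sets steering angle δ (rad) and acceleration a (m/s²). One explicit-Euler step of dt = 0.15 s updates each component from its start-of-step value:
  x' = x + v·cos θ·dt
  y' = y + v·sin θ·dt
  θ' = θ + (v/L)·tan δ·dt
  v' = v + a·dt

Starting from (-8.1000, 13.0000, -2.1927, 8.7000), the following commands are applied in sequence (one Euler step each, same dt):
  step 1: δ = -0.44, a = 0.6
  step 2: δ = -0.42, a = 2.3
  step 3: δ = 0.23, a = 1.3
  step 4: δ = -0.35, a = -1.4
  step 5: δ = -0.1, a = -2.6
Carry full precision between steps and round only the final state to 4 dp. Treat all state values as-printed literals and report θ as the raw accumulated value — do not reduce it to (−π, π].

after step 1 (δ=-0.44, a=0.6): (-8.860271, 11.939334, -2.397490, 8.790000)
after step 2 (δ=-0.42, a=2.3): (-9.830286, 11.046298, -2.593758, 9.135000)
after step 3 (δ=0.23, a=1.3): (-11.000006, 10.332617, -2.486813, 9.330000)
after step 4 (δ=-0.35, a=-1.4): (-12.110065, 9.480343, -2.657099, 9.120000)
after step 5 (δ=-0.1, a=-2.6): (-13.320623, 8.843183, -2.702852, 8.730000)

(-13.3206, 8.8432, -2.7029, 8.7300)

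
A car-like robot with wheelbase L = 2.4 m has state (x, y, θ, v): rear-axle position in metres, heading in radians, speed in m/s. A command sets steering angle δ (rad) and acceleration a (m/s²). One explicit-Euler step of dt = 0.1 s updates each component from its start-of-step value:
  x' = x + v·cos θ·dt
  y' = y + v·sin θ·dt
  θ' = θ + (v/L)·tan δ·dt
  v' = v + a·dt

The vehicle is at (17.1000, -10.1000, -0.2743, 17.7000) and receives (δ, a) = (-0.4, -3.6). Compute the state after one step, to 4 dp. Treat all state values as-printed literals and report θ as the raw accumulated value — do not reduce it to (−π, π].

x' = 17.1000 + 17.7000·cos(-0.2743)·0.1 = 18.8038
y' = -10.1000 + 17.7000·sin(-0.2743)·0.1 = -10.5794
θ' = -0.2743 + (17.7000/2.4)·tan(-0.4)·0.1 = -0.5861
v' = 17.7000 − 3.6000·0.1 = 17.3400

(18.8038, -10.5794, -0.5861, 17.3400)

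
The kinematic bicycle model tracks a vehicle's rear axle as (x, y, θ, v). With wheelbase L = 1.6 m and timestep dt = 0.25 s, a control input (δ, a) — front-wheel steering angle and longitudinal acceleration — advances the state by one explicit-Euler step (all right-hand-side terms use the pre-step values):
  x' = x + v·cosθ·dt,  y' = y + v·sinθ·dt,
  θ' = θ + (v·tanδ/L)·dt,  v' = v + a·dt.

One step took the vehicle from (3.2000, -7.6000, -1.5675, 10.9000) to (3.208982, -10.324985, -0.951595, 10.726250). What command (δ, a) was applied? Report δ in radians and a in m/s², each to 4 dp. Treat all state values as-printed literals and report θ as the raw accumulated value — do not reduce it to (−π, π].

δ = 0.3470, a = -0.6950

a = (v'−v)/dt = (-0.173750)/0.25 = -0.6950
Δθ = θ'−θ = 0.615905;  (v·dt/L) = 10.9000·0.25/1.6 = 1.703125
tan δ = Δθ·L/(v·dt) = 0.361632  →  δ = 0.3470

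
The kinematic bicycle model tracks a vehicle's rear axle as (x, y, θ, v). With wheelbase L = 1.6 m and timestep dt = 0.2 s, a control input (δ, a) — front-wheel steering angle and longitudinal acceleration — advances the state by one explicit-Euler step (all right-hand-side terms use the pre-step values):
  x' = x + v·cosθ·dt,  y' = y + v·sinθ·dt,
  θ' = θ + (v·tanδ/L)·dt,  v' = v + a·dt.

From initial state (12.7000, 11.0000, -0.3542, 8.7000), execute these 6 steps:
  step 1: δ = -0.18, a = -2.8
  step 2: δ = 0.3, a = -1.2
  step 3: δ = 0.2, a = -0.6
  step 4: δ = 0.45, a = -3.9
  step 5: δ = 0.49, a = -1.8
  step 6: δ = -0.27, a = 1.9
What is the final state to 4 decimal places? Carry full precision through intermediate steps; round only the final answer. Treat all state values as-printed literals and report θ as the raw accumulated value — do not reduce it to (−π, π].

after step 1 (δ=-0.18, a=-2.8): (14.331988, 10.396498, -0.552092, 8.140000)
after step 2 (δ=0.3, a=-1.2): (15.718115, 9.542662, -0.237342, 7.900000)
after step 3 (δ=0.2, a=-0.6): (17.253822, 9.171172, -0.037166, 7.780000)
after step 4 (δ=0.45, a=-3.9): (18.808747, 9.113355, 0.432605, 7.000000)
after step 5 (δ=0.49, a=-1.8): (20.079775, 9.700287, 0.899320, 6.640000)
after step 6 (δ=-0.27, a=1.9): (20.905980, 10.739983, 0.669610, 7.020000)

(20.9060, 10.7400, 0.6696, 7.0200)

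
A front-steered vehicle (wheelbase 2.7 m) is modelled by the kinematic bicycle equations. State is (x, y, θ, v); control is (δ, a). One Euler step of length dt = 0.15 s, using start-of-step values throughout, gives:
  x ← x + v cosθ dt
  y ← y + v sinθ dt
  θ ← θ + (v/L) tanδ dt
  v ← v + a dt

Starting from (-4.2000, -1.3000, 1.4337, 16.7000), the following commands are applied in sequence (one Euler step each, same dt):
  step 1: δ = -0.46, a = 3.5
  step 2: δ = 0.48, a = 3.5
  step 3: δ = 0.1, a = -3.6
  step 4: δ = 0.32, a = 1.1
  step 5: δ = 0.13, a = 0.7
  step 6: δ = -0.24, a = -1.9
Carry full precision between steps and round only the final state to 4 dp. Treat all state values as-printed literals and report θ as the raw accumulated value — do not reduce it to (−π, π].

after step 1 (δ=-0.46, a=3.5): (-3.857648, 1.181496, 0.974034, 17.225000)
after step 2 (δ=0.48, a=3.5): (-2.405665, 3.318668, 1.472229, 17.750000)
after step 3 (δ=0.1, a=-3.6): (-2.143655, 5.968245, 1.571170, 17.210000)
after step 4 (δ=0.32, a=1.1): (-2.144620, 8.549745, 1.888016, 17.375000)
after step 5 (δ=0.13, a=0.7): (-2.957577, 11.025960, 2.014213, 17.480000)
after step 6 (δ=-0.24, a=-1.9): (-4.082490, 13.394389, 1.776566, 17.195000)

(-4.0825, 13.3944, 1.7766, 17.1950)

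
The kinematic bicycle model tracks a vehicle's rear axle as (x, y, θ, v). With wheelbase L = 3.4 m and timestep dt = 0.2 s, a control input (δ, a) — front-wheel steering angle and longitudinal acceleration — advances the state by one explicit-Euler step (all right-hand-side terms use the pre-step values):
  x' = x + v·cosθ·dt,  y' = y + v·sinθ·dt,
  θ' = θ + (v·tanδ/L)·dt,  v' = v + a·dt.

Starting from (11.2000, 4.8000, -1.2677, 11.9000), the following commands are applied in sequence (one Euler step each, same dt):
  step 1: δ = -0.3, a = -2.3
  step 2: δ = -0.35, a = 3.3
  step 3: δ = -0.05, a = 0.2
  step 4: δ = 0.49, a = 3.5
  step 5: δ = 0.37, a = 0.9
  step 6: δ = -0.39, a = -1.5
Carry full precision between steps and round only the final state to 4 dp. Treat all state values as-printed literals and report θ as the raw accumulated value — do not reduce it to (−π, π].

after step 1 (δ=-0.3, a=-2.3): (11.910375, 2.528488, -1.484235, 11.440000)
after step 2 (δ=-0.35, a=3.3): (12.108179, 0.249054, -1.729878, 12.100000)
after step 3 (δ=-0.05, a=0.2): (11.724823, -2.140389, -1.765496, 12.140000)
after step 4 (δ=0.49, a=3.5): (11.255073, -4.522514, -1.384594, 12.840000)
after step 5 (δ=0.37, a=0.9): (11.730482, -7.046124, -1.091643, 13.020000)
after step 6 (δ=-0.39, a=-1.5): (12.930998, -9.356877, -1.406463, 12.720000)

(12.9310, -9.3569, -1.4065, 12.7200)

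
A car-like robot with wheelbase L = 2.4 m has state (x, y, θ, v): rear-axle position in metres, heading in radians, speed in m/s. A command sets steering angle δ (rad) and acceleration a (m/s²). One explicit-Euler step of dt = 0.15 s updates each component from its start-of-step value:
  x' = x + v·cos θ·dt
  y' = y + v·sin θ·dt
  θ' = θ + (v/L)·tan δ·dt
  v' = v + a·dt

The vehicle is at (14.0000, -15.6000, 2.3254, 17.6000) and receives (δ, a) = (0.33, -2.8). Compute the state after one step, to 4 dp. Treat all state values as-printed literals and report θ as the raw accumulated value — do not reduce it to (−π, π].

x' = 14.0000 + 17.6000·cos(2.3254)·0.15 = 12.1916
y' = -15.6000 + 17.6000·sin(2.3254)·0.15 = -13.6766
θ' = 2.3254 + (17.6000/2.4)·tan(0.33)·0.15 = 2.7022
v' = 17.6000 − 2.8000·0.15 = 17.1800

(12.1916, -13.6766, 2.7022, 17.1800)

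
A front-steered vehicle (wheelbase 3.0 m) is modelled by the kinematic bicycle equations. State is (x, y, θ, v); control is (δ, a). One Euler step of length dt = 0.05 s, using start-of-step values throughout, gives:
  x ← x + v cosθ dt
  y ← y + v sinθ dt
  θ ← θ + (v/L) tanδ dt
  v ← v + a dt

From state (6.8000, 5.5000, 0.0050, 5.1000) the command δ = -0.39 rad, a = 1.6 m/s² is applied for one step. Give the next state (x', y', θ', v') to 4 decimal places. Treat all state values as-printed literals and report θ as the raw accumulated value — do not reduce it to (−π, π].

(7.0550, 5.5013, -0.0299, 5.1800)

x' = 6.8000 + 5.1000·cos(0.0050)·0.05 = 7.0550
y' = 5.5000 + 5.1000·sin(0.0050)·0.05 = 5.5013
θ' = 0.0050 + (5.1000/3.0)·tan(-0.39)·0.05 = -0.0299
v' = 5.1000 + 1.6000·0.05 = 5.1800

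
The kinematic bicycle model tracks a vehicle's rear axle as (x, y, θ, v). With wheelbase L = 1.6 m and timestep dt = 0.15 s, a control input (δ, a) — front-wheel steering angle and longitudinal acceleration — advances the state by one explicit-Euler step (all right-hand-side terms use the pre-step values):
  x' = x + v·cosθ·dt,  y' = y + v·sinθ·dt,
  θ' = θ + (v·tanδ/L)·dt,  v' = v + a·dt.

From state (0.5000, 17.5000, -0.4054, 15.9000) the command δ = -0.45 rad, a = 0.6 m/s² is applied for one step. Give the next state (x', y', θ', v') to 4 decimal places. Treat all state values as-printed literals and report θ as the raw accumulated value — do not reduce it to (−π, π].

(2.6917, 16.5594, -1.1255, 15.9900)

x' = 0.5000 + 15.9000·cos(-0.4054)·0.15 = 2.6917
y' = 17.5000 + 15.9000·sin(-0.4054)·0.15 = 16.5594
θ' = -0.4054 + (15.9000/1.6)·tan(-0.45)·0.15 = -1.1255
v' = 15.9000 + 0.6000·0.15 = 15.9900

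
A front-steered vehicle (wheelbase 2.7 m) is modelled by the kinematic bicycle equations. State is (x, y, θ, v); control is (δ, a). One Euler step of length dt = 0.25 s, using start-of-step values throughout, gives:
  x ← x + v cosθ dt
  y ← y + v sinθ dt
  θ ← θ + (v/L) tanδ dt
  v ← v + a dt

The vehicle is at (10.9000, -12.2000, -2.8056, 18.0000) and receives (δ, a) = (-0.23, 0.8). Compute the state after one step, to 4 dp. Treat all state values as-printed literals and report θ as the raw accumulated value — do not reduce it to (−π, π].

(6.6516, -13.6837, -3.1958, 18.2000)

x' = 10.9000 + 18.0000·cos(-2.8056)·0.25 = 6.6516
y' = -12.2000 + 18.0000·sin(-2.8056)·0.25 = -13.6837
θ' = -2.8056 + (18.0000/2.7)·tan(-0.23)·0.25 = -3.1958
v' = 18.0000 + 0.8000·0.25 = 18.2000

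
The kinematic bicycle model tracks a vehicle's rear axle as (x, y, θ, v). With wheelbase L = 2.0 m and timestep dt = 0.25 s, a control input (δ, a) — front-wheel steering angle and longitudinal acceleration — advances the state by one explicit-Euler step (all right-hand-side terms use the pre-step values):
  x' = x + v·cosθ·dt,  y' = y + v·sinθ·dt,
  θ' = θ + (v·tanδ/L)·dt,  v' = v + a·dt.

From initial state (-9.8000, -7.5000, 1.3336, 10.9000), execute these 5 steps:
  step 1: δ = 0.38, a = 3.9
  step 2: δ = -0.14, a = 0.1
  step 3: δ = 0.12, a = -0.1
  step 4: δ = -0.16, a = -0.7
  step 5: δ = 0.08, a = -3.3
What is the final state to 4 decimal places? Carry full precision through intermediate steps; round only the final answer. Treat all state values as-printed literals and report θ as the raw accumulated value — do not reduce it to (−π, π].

(-11.2699, 6.7178, 1.7257, 10.8750)

after step 1 (δ=0.38, a=3.9): (-9.159684, -4.851298, 1.877800, 11.875000)
after step 2 (δ=-0.14, a=0.1): (-10.056851, -2.021357, 1.668619, 11.900000)
after step 3 (δ=0.12, a=-0.1): (-10.347409, 0.939420, 1.847981, 11.875000)
after step 4 (δ=-0.16, a=-0.7): (-11.159803, 3.794852, 1.608433, 11.700000)
after step 5 (δ=0.08, a=-3.3): (-11.269865, 6.717781, 1.725683, 10.875000)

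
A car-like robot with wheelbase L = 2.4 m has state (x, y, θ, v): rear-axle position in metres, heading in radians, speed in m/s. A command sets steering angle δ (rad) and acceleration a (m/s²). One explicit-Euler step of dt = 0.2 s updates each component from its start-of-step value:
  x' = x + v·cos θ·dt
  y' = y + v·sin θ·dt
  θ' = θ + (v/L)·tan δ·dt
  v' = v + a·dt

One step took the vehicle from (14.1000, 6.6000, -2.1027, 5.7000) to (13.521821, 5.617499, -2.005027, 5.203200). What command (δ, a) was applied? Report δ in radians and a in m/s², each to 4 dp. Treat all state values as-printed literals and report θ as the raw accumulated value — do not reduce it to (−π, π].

δ = 0.2028, a = -2.4840

a = (v'−v)/dt = (-0.496800)/0.2 = -2.4840
Δθ = θ'−θ = 0.097673;  (v·dt/L) = 5.7000·0.2/2.4 = 0.475000
tan δ = Δθ·L/(v·dt) = 0.205627  →  δ = 0.2028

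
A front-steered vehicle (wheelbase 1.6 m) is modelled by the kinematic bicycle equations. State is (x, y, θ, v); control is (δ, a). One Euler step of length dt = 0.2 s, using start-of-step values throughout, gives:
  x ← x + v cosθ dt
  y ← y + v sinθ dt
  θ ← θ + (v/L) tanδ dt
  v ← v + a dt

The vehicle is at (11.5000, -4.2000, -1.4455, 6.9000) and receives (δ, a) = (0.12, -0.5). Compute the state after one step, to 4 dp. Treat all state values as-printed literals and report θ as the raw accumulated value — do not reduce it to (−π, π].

(11.6725, -5.5692, -1.3415, 6.8000)

x' = 11.5000 + 6.9000·cos(-1.4455)·0.2 = 11.6725
y' = -4.2000 + 6.9000·sin(-1.4455)·0.2 = -5.5692
θ' = -1.4455 + (6.9000/1.6)·tan(0.12)·0.2 = -1.3415
v' = 6.9000 − 0.5000·0.2 = 6.8000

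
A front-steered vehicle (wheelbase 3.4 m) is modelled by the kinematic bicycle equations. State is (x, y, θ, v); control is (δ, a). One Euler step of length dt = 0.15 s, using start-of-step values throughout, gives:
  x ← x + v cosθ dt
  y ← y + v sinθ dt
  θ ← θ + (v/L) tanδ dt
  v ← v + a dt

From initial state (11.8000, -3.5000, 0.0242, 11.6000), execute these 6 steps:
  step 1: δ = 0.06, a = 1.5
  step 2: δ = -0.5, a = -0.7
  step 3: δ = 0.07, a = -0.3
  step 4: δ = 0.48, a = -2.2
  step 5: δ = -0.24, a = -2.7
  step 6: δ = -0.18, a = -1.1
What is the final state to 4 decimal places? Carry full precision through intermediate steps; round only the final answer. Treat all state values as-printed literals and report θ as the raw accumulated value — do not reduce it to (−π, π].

after step 1 (δ=0.06, a=1.5): (13.539491, -3.457896, 0.054943, 11.825000)
after step 2 (δ=-0.5, a=-0.7): (15.310564, -3.360490, -0.230058, 11.720000)
after step 3 (δ=0.07, a=-0.3): (17.022246, -3.761375, -0.193805, 11.675000)
after step 4 (δ=0.48, a=-2.2): (18.740710, -4.098655, 0.074348, 11.345000)
after step 5 (δ=-0.24, a=-2.7): (20.437759, -3.972250, -0.048136, 10.940000)
after step 6 (δ=-0.18, a=-1.1): (22.076858, -4.051212, -0.135964, 10.775000)

(22.0769, -4.0512, -0.1360, 10.7750)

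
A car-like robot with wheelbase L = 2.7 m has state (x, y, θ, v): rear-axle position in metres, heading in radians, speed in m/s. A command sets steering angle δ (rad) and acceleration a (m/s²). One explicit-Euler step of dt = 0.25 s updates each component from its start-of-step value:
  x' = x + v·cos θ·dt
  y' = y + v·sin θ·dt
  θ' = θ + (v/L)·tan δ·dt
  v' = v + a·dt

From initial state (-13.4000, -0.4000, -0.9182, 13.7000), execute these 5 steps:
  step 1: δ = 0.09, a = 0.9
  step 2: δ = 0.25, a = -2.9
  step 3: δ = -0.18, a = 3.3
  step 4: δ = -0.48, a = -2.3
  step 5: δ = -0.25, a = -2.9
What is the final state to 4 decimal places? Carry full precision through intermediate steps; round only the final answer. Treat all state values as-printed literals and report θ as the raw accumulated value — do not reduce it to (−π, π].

(-2.6191, -12.6827, -1.6910, 12.7250)

after step 1 (δ=0.09, a=0.9): (-11.320164, -3.121196, -0.803724, 13.925000)
after step 2 (δ=0.25, a=-2.9): (-8.904071, -5.627507, -0.474499, 13.200000)
after step 3 (δ=-0.18, a=3.3): (-5.968649, -7.135252, -0.696906, 14.025000)
after step 4 (δ=-0.48, a=-2.3): (-3.279944, -9.385732, -1.372977, 13.450000)
after step 5 (δ=-0.25, a=-2.9): (-2.619106, -12.682654, -1.690972, 12.725000)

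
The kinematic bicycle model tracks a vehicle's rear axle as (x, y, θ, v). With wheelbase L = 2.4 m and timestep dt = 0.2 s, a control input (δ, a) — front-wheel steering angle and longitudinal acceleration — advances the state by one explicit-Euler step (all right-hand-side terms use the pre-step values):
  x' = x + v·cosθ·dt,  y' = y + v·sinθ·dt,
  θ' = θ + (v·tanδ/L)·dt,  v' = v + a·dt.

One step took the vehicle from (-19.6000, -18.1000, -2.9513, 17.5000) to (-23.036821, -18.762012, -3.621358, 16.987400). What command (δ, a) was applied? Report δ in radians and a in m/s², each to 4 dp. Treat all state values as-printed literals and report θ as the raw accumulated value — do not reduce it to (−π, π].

δ = -0.4307, a = -2.5630

a = (v'−v)/dt = (-0.512600)/0.2 = -2.5630
Δθ = θ'−θ = -0.670058;  (v·dt/L) = 17.5000·0.2/2.4 = 1.458333
tan δ = Δθ·L/(v·dt) = -0.459468  →  δ = -0.4307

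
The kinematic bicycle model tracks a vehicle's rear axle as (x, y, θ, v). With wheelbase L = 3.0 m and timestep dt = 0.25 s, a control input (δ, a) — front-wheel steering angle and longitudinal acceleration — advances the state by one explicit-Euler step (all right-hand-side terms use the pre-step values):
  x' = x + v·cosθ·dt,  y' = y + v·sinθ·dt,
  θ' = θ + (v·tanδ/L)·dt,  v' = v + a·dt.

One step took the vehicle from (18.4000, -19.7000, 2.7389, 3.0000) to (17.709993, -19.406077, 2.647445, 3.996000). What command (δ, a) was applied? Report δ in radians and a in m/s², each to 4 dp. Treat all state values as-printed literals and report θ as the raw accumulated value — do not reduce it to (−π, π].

a = (v'−v)/dt = (0.996000)/0.25 = 3.9840
Δθ = θ'−θ = -0.091455;  (v·dt/L) = 3.0000·0.25/3.0 = 0.250000
tan δ = Δθ·L/(v·dt) = -0.365820  →  δ = -0.3507

δ = -0.3507, a = 3.9840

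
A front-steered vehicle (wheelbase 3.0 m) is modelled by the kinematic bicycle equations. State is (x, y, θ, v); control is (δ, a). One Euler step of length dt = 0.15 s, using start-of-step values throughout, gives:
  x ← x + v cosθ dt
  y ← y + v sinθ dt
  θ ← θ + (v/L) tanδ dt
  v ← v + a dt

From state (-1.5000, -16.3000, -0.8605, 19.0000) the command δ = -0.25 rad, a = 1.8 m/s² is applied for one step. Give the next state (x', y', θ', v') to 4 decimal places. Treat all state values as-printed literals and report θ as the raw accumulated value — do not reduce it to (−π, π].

(0.3584, -18.4608, -1.1031, 19.2700)

x' = -1.5000 + 19.0000·cos(-0.8605)·0.15 = 0.3584
y' = -16.3000 + 19.0000·sin(-0.8605)·0.15 = -18.4608
θ' = -0.8605 + (19.0000/3.0)·tan(-0.25)·0.15 = -1.1031
v' = 19.0000 + 1.8000·0.15 = 19.2700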